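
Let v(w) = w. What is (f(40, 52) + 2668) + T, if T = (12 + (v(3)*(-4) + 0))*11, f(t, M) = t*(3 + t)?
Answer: 4388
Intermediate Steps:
T = 0 (T = (12 + (3*(-4) + 0))*11 = (12 + (-12 + 0))*11 = (12 - 12)*11 = 0*11 = 0)
(f(40, 52) + 2668) + T = (40*(3 + 40) + 2668) + 0 = (40*43 + 2668) + 0 = (1720 + 2668) + 0 = 4388 + 0 = 4388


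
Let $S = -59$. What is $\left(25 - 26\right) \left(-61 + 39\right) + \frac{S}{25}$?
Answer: $\frac{491}{25} \approx 19.64$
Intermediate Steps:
$\left(25 - 26\right) \left(-61 + 39\right) + \frac{S}{25} = \left(25 - 26\right) \left(-61 + 39\right) + \frac{1}{25} \left(-59\right) = \left(-1\right) \left(-22\right) + \frac{1}{25} \left(-59\right) = 22 - \frac{59}{25} = \frac{491}{25}$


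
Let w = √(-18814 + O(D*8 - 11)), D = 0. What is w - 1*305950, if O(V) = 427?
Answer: -305950 + 9*I*√227 ≈ -3.0595e+5 + 135.6*I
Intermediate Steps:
w = 9*I*√227 (w = √(-18814 + 427) = √(-18387) = 9*I*√227 ≈ 135.6*I)
w - 1*305950 = 9*I*√227 - 1*305950 = 9*I*√227 - 305950 = -305950 + 9*I*√227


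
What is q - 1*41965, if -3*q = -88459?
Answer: -37436/3 ≈ -12479.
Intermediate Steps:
q = 88459/3 (q = -⅓*(-88459) = 88459/3 ≈ 29486.)
q - 1*41965 = 88459/3 - 1*41965 = 88459/3 - 41965 = -37436/3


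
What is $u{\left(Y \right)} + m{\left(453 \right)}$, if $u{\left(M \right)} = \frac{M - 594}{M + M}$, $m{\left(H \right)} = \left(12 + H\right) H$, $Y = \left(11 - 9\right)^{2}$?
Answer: $\frac{842285}{4} \approx 2.1057 \cdot 10^{5}$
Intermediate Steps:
$Y = 4$ ($Y = 2^{2} = 4$)
$m{\left(H \right)} = H \left(12 + H\right)$
$u{\left(M \right)} = \frac{-594 + M}{2 M}$
$u{\left(Y \right)} + m{\left(453 \right)} = \frac{-594 + 4}{2 \cdot 4} + 453 \left(12 + 453\right) = \frac{1}{2} \cdot \frac{1}{4} \left(-590\right) + 453 \cdot 465 = - \frac{295}{4} + 210645 = \frac{842285}{4}$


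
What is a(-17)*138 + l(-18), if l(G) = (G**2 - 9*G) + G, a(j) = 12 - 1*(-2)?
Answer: 2400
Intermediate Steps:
a(j) = 14 (a(j) = 12 + 2 = 14)
l(G) = G**2 - 8*G
a(-17)*138 + l(-18) = 14*138 - 18*(-8 - 18) = 1932 - 18*(-26) = 1932 + 468 = 2400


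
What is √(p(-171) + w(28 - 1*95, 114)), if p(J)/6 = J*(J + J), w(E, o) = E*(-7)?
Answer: √351361 ≈ 592.76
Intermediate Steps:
w(E, o) = -7*E
p(J) = 12*J² (p(J) = 6*(J*(J + J)) = 6*(J*(2*J)) = 6*(2*J²) = 12*J²)
√(p(-171) + w(28 - 1*95, 114)) = √(12*(-171)² - 7*(28 - 1*95)) = √(12*29241 - 7*(28 - 95)) = √(350892 - 7*(-67)) = √(350892 + 469) = √351361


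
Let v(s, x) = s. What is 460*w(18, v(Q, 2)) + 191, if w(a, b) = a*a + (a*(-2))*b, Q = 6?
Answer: 49871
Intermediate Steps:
w(a, b) = a**2 - 2*a*b (w(a, b) = a**2 + (-2*a)*b = a**2 - 2*a*b)
460*w(18, v(Q, 2)) + 191 = 460*(18*(18 - 2*6)) + 191 = 460*(18*(18 - 12)) + 191 = 460*(18*6) + 191 = 460*108 + 191 = 49680 + 191 = 49871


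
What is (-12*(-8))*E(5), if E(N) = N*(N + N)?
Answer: 4800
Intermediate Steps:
E(N) = 2*N**2 (E(N) = N*(2*N) = 2*N**2)
(-12*(-8))*E(5) = (-12*(-8))*(2*5**2) = 96*(2*25) = 96*50 = 4800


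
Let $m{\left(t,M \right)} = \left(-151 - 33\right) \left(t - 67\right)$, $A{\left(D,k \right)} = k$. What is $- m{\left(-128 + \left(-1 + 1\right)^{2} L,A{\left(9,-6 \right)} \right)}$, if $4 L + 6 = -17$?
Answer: $-35880$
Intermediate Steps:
$L = - \frac{23}{4}$ ($L = - \frac{3}{2} + \frac{1}{4} \left(-17\right) = - \frac{3}{2} - \frac{17}{4} = - \frac{23}{4} \approx -5.75$)
$m{\left(t,M \right)} = 12328 - 184 t$ ($m{\left(t,M \right)} = - 184 \left(-67 + t\right) = 12328 - 184 t$)
$- m{\left(-128 + \left(-1 + 1\right)^{2} L,A{\left(9,-6 \right)} \right)} = - (12328 - 184 \left(-128 + \left(-1 + 1\right)^{2} \left(- \frac{23}{4}\right)\right)) = - (12328 - 184 \left(-128 + 0^{2} \left(- \frac{23}{4}\right)\right)) = - (12328 - 184 \left(-128 + 0 \left(- \frac{23}{4}\right)\right)) = - (12328 - 184 \left(-128 + 0\right)) = - (12328 - -23552) = - (12328 + 23552) = \left(-1\right) 35880 = -35880$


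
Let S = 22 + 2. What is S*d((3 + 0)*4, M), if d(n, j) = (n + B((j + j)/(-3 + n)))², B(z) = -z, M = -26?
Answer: 204800/27 ≈ 7585.2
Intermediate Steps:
d(n, j) = (n - 2*j/(-3 + n))² (d(n, j) = (n - (j + j)/(-3 + n))² = (n - 2*j/(-3 + n))²)
S = 24
S*d((3 + 0)*4, M) = 24*((2*(-26) - (3 + 0)*4*(-3 + (3 + 0)*4))²/(-3 + (3 + 0)*4)²) = 24*((-52 - 3*4*(-3 + 3*4))²/(-3 + 3*4)²) = 24*((-52 - 1*12*(-3 + 12))²/(-3 + 12)²) = 24*((-52 - 1*12*9)²/9²) = 24*((-52 - 108)²/81) = 24*((1/81)*(-160)²) = 24*((1/81)*25600) = 24*(25600/81) = 204800/27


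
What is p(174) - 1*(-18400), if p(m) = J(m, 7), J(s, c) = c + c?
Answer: 18414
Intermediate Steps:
J(s, c) = 2*c
p(m) = 14 (p(m) = 2*7 = 14)
p(174) - 1*(-18400) = 14 - 1*(-18400) = 14 + 18400 = 18414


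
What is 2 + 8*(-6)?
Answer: -46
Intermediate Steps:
2 + 8*(-6) = 2 - 48 = -46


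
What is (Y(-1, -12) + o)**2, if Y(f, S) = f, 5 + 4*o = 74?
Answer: 4225/16 ≈ 264.06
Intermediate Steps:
o = 69/4 (o = -5/4 + (1/4)*74 = -5/4 + 37/2 = 69/4 ≈ 17.250)
(Y(-1, -12) + o)**2 = (-1 + 69/4)**2 = (65/4)**2 = 4225/16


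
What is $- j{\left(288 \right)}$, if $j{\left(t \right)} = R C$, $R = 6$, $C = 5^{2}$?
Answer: $-150$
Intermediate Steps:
$C = 25$
$j{\left(t \right)} = 150$ ($j{\left(t \right)} = 6 \cdot 25 = 150$)
$- j{\left(288 \right)} = \left(-1\right) 150 = -150$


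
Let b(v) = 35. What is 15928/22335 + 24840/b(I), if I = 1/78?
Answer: 111071776/156345 ≈ 710.43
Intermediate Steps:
I = 1/78 ≈ 0.012821
15928/22335 + 24840/b(I) = 15928/22335 + 24840/35 = 15928*(1/22335) + 24840*(1/35) = 15928/22335 + 4968/7 = 111071776/156345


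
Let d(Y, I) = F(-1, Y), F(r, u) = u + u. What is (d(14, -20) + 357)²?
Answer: 148225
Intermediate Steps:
F(r, u) = 2*u
d(Y, I) = 2*Y
(d(14, -20) + 357)² = (2*14 + 357)² = (28 + 357)² = 385² = 148225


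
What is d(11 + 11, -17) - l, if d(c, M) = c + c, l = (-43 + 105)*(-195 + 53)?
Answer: 8848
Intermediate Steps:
l = -8804 (l = 62*(-142) = -8804)
d(c, M) = 2*c
d(11 + 11, -17) - l = 2*(11 + 11) - 1*(-8804) = 2*22 + 8804 = 44 + 8804 = 8848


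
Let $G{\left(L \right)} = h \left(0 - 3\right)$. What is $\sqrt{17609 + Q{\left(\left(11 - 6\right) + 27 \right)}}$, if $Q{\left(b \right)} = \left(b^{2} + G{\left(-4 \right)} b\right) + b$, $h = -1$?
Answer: $\sqrt{18761} \approx 136.97$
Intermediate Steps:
$G{\left(L \right)} = 3$ ($G{\left(L \right)} = - (0 - 3) = \left(-1\right) \left(-3\right) = 3$)
$Q{\left(b \right)} = b^{2} + 4 b$ ($Q{\left(b \right)} = \left(b^{2} + 3 b\right) + b = b^{2} + 4 b$)
$\sqrt{17609 + Q{\left(\left(11 - 6\right) + 27 \right)}} = \sqrt{17609 + \left(\left(11 - 6\right) + 27\right) \left(4 + \left(\left(11 - 6\right) + 27\right)\right)} = \sqrt{17609 + \left(5 + 27\right) \left(4 + \left(5 + 27\right)\right)} = \sqrt{17609 + 32 \left(4 + 32\right)} = \sqrt{17609 + 32 \cdot 36} = \sqrt{17609 + 1152} = \sqrt{18761}$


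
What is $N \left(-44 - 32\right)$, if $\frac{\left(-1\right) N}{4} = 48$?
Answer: $14592$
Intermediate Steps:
$N = -192$ ($N = \left(-4\right) 48 = -192$)
$N \left(-44 - 32\right) = - 192 \left(-44 - 32\right) = \left(-192\right) \left(-76\right) = 14592$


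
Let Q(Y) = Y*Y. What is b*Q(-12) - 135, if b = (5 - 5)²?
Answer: -135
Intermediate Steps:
b = 0 (b = 0² = 0)
Q(Y) = Y²
b*Q(-12) - 135 = 0*(-12)² - 135 = 0*144 - 135 = 0 - 135 = -135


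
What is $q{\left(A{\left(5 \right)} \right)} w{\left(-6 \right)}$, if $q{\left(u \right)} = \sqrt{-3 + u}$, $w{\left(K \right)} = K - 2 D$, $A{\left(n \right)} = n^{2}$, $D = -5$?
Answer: $4 \sqrt{22} \approx 18.762$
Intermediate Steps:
$w{\left(K \right)} = 10 + K$ ($w{\left(K \right)} = K - -10 = K + 10 = 10 + K$)
$q{\left(A{\left(5 \right)} \right)} w{\left(-6 \right)} = \sqrt{-3 + 5^{2}} \left(10 - 6\right) = \sqrt{-3 + 25} \cdot 4 = \sqrt{22} \cdot 4 = 4 \sqrt{22}$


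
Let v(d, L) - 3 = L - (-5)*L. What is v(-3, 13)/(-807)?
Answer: -27/269 ≈ -0.10037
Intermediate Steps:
v(d, L) = 3 + 6*L (v(d, L) = 3 + (L - (-5)*L) = 3 + (L + 5*L) = 3 + 6*L)
v(-3, 13)/(-807) = (3 + 6*13)/(-807) = (3 + 78)*(-1/807) = 81*(-1/807) = -27/269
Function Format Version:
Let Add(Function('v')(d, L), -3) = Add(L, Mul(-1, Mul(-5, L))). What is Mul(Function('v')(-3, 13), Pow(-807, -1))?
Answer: Rational(-27, 269) ≈ -0.10037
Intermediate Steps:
Function('v')(d, L) = Add(3, Mul(6, L)) (Function('v')(d, L) = Add(3, Add(L, Mul(-1, Mul(-5, L)))) = Add(3, Add(L, Mul(5, L))) = Add(3, Mul(6, L)))
Mul(Function('v')(-3, 13), Pow(-807, -1)) = Mul(Add(3, Mul(6, 13)), Pow(-807, -1)) = Mul(Add(3, 78), Rational(-1, 807)) = Mul(81, Rational(-1, 807)) = Rational(-27, 269)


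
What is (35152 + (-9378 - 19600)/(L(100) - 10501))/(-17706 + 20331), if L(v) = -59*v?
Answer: 115311386/8610525 ≈ 13.392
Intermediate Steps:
(35152 + (-9378 - 19600)/(L(100) - 10501))/(-17706 + 20331) = (35152 + (-9378 - 19600)/(-59*100 - 10501))/(-17706 + 20331) = (35152 - 28978/(-5900 - 10501))/2625 = (35152 - 28978/(-16401))*(1/2625) = (35152 - 28978*(-1/16401))*(1/2625) = (35152 + 28978/16401)*(1/2625) = (576556930/16401)*(1/2625) = 115311386/8610525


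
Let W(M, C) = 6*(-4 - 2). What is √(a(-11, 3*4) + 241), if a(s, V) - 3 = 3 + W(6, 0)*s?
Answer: √643 ≈ 25.357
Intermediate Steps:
W(M, C) = -36 (W(M, C) = 6*(-6) = -36)
a(s, V) = 6 - 36*s (a(s, V) = 3 + (3 - 36*s) = 6 - 36*s)
√(a(-11, 3*4) + 241) = √((6 - 36*(-11)) + 241) = √((6 + 396) + 241) = √(402 + 241) = √643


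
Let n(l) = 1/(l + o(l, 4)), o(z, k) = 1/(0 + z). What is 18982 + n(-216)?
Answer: 885642958/46657 ≈ 18982.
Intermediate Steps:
o(z, k) = 1/z
n(l) = 1/(l + 1/l)
18982 + n(-216) = 18982 - 216/(1 + (-216)**2) = 18982 - 216/(1 + 46656) = 18982 - 216/46657 = 885642958/46657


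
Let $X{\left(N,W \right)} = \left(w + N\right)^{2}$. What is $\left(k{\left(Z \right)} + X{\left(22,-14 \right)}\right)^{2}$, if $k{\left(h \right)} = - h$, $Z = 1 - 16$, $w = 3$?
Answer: $409600$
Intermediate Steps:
$Z = -15$ ($Z = 1 - 16 = -15$)
$X{\left(N,W \right)} = \left(3 + N\right)^{2}$
$\left(k{\left(Z \right)} + X{\left(22,-14 \right)}\right)^{2} = \left(\left(-1\right) \left(-15\right) + \left(3 + 22\right)^{2}\right)^{2} = \left(15 + 25^{2}\right)^{2} = \left(15 + 625\right)^{2} = 640^{2} = 409600$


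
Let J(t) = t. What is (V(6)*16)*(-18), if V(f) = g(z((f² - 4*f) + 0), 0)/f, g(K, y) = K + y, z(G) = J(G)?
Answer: -576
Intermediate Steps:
z(G) = G
V(f) = (f² - 4*f)/f (V(f) = (((f² - 4*f) + 0) + 0)/f = ((f² - 4*f) + 0)/f = (f² - 4*f)/f)
(V(6)*16)*(-18) = ((-4 + 6)*16)*(-18) = (2*16)*(-18) = 32*(-18) = -576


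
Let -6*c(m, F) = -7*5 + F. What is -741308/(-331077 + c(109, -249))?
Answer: 2223924/993089 ≈ 2.2394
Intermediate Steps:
c(m, F) = 35/6 - F/6 (c(m, F) = -(-7*5 + F)/6 = -(-35 + F)/6 = 35/6 - F/6)
-741308/(-331077 + c(109, -249)) = -741308/(-331077 + (35/6 - ⅙*(-249))) = -741308/(-331077 + (35/6 + 83/2)) = -741308/(-331077 + 142/3) = -741308/(-993089/3) = -741308*(-3/993089) = 2223924/993089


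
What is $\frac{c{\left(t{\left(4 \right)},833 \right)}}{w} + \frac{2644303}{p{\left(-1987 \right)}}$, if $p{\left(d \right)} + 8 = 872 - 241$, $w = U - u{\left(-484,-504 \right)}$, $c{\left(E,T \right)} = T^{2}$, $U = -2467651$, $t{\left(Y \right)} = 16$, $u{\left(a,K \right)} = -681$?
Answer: $\frac{6522983879063}{1536922310} \approx 4244.2$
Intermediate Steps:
$w = -2466970$ ($w = -2467651 - -681 = -2467651 + 681 = -2466970$)
$p{\left(d \right)} = 623$ ($p{\left(d \right)} = -8 + \left(872 - 241\right) = -8 + 631 = 623$)
$\frac{c{\left(t{\left(4 \right)},833 \right)}}{w} + \frac{2644303}{p{\left(-1987 \right)}} = \frac{833^{2}}{-2466970} + \frac{2644303}{623} = 693889 \left(- \frac{1}{2466970}\right) + 2644303 \cdot \frac{1}{623} = - \frac{693889}{2466970} + \frac{2644303}{623} = \frac{6522983879063}{1536922310}$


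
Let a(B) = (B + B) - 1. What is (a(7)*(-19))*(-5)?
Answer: 1235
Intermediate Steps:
a(B) = -1 + 2*B (a(B) = 2*B - 1 = -1 + 2*B)
(a(7)*(-19))*(-5) = ((-1 + 2*7)*(-19))*(-5) = ((-1 + 14)*(-19))*(-5) = (13*(-19))*(-5) = -247*(-5) = 1235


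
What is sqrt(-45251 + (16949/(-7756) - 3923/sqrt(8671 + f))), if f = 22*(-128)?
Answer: sqrt(-23330205380287694875 - 345430608011860*sqrt(5855))/22705690 ≈ 212.85*I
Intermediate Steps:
f = -2816
sqrt(-45251 + (16949/(-7756) - 3923/sqrt(8671 + f))) = sqrt(-45251 + (16949/(-7756) - 3923/sqrt(8671 - 2816))) = sqrt(-45251 + (16949*(-1/7756) - 3923*sqrt(5855)/5855)) = sqrt(-45251 + (-16949/7756 - 3923*sqrt(5855)/5855)) = sqrt(-350983705/7756 - 3923*sqrt(5855)/5855)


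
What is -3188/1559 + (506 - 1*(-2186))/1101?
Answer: 686840/1716459 ≈ 0.40015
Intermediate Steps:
-3188/1559 + (506 - 1*(-2186))/1101 = -3188*1/1559 + (506 + 2186)*(1/1101) = -3188/1559 + 2692*(1/1101) = -3188/1559 + 2692/1101 = 686840/1716459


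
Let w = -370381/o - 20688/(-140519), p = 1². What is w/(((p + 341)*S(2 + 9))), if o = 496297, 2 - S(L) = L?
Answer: 2198851337/11297743619166 ≈ 0.00019463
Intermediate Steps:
S(L) = 2 - L
p = 1
w = -41778175403/69739158143 (w = -370381/496297 - 20688/(-140519) = -370381*1/496297 - 20688*(-1/140519) = -370381/496297 + 20688/140519 = -41778175403/69739158143 ≈ -0.59906)
w/(((p + 341)*S(2 + 9))) = -41778175403*1/((1 + 341)*(2 - (2 + 9)))/69739158143 = -41778175403*1/(342*(2 - 1*11))/69739158143 = -41778175403*1/(342*(2 - 11))/69739158143 = -41778175403/(69739158143*(342*(-9))) = -41778175403/69739158143/(-3078) = -41778175403/69739158143*(-1/3078) = 2198851337/11297743619166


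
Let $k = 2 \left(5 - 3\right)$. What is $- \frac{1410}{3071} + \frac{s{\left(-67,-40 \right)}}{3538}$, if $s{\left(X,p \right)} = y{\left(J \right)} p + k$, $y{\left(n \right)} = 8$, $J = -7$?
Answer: $- \frac{2979508}{5432599} \approx -0.54845$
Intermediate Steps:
$k = 4$ ($k = 2 \cdot 2 = 4$)
$s{\left(X,p \right)} = 4 + 8 p$ ($s{\left(X,p \right)} = 8 p + 4 = 4 + 8 p$)
$- \frac{1410}{3071} + \frac{s{\left(-67,-40 \right)}}{3538} = - \frac{1410}{3071} + \frac{4 + 8 \left(-40\right)}{3538} = \left(-1410\right) \frac{1}{3071} + \left(4 - 320\right) \frac{1}{3538} = - \frac{1410}{3071} - \frac{158}{1769} = - \frac{2979508}{5432599}$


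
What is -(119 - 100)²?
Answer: -361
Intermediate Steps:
-(119 - 100)² = -1*19² = -1*361 = -361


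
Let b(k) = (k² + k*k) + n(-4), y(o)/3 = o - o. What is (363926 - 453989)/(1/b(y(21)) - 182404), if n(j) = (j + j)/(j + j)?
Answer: 10007/20267 ≈ 0.49376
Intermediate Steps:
y(o) = 0 (y(o) = 3*(o - o) = 3*0 = 0)
n(j) = 1 (n(j) = (2*j)/((2*j)) = (2*j)*(1/(2*j)) = 1)
b(k) = 1 + 2*k² (b(k) = (k² + k*k) + 1 = (k² + k²) + 1 = 2*k² + 1 = 1 + 2*k²)
(363926 - 453989)/(1/b(y(21)) - 182404) = (363926 - 453989)/(1/(1 + 2*0²) - 182404) = -90063/(1/(1 + 2*0) - 182404) = -90063/(1/(1 + 0) - 182404) = -90063/(1/1 - 182404) = -90063/(1 - 182404) = -90063/(-182403) = -90063*(-1/182403) = 10007/20267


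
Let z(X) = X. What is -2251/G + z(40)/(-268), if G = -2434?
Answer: 126477/163078 ≈ 0.77556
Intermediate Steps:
-2251/G + z(40)/(-268) = -2251/(-2434) + 40/(-268) = -2251*(-1/2434) + 40*(-1/268) = 2251/2434 - 10/67 = 126477/163078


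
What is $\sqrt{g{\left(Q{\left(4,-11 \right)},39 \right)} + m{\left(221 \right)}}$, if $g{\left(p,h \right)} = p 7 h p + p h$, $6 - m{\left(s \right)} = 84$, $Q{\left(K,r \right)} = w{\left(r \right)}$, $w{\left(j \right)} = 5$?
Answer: $\sqrt{6942} \approx 83.319$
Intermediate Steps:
$Q{\left(K,r \right)} = 5$
$m{\left(s \right)} = -78$ ($m{\left(s \right)} = 6 - 84 = -78$)
$g{\left(p,h \right)} = h p + 7 h p^{2}$ ($g{\left(p,h \right)} = 7 p h p + h p = 7 h p p + h p = 7 h p^{2} + h p = h p + 7 h p^{2}$)
$\sqrt{g{\left(Q{\left(4,-11 \right)},39 \right)} + m{\left(221 \right)}} = \sqrt{39 \cdot 5 \left(1 + 7 \cdot 5\right) - 78} = \sqrt{39 \cdot 5 \left(1 + 35\right) - 78} = \sqrt{39 \cdot 5 \cdot 36 - 78} = \sqrt{7020 - 78} = \sqrt{6942}$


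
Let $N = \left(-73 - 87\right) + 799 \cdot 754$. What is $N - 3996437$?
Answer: $-3394151$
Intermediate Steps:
$N = 602286$ ($N = -160 + 602446 = 602286$)
$N - 3996437 = 602286 - 3996437 = -3394151$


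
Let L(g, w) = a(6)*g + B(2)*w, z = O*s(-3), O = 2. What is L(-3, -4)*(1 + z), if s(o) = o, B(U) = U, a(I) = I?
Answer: 130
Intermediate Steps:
z = -6 (z = 2*(-3) = -6)
L(g, w) = 2*w + 6*g (L(g, w) = 6*g + 2*w = 2*w + 6*g)
L(-3, -4)*(1 + z) = (2*(-4) + 6*(-3))*(1 - 6) = (-8 - 18)*(-5) = -26*(-5) = 130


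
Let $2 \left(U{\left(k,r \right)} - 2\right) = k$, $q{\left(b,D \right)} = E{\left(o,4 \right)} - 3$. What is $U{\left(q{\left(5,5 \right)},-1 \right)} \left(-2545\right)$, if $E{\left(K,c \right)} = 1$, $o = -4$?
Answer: $-2545$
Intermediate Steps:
$q{\left(b,D \right)} = -2$ ($q{\left(b,D \right)} = 1 - 3 = -2$)
$U{\left(k,r \right)} = 2 + \frac{k}{2}$
$U{\left(q{\left(5,5 \right)},-1 \right)} \left(-2545\right) = \left(2 + \frac{1}{2} \left(-2\right)\right) \left(-2545\right) = \left(2 - 1\right) \left(-2545\right) = 1 \left(-2545\right) = -2545$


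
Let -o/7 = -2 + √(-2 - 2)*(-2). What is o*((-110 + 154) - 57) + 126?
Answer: -56 - 364*I ≈ -56.0 - 364.0*I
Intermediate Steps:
o = 14 + 28*I (o = -7*(-2 + √(-2 - 2)*(-2)) = -7*(-2 + √(-4)*(-2)) = -7*(-2 + (2*I)*(-2)) = -7*(-2 - 4*I) = 14 + 28*I ≈ 14.0 + 28.0*I)
o*((-110 + 154) - 57) + 126 = (14 + 28*I)*((-110 + 154) - 57) + 126 = (14 + 28*I)*(44 - 57) + 126 = (14 + 28*I)*(-13) + 126 = (-182 - 364*I) + 126 = -56 - 364*I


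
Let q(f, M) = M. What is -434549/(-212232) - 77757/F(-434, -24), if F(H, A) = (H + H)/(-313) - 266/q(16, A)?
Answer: -61960862629039/11045614440 ≈ -5609.5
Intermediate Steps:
F(H, A) = -266/A - 2*H/313 (F(H, A) = (H + H)/(-313) - 266/A = (2*H)*(-1/313) - 266/A = -2*H/313 - 266/A = -266/A - 2*H/313)
-434549/(-212232) - 77757/F(-434, -24) = -434549/(-212232) - 77757/(-266/(-24) - 2/313*(-434)) = -434549*(-1/212232) - 77757/(-266*(-1/24) + 868/313) = 434549/212232 - 77757/(133/12 + 868/313) = 434549/212232 - 77757/52045/3756 = 434549/212232 - 77757*3756/52045 = 434549/212232 - 292055292/52045 = -61960862629039/11045614440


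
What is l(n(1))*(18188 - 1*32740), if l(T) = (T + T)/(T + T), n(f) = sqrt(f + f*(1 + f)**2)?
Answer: -14552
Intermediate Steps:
l(T) = 1 (l(T) = (2*T)/((2*T)) = (2*T)*(1/(2*T)) = 1)
l(n(1))*(18188 - 1*32740) = 1*(18188 - 1*32740) = 1*(18188 - 32740) = 1*(-14552) = -14552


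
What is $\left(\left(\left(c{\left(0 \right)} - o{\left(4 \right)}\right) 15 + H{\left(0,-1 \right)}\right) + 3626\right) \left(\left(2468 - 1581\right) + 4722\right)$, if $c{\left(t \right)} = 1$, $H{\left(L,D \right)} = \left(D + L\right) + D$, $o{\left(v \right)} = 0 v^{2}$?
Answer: $20411151$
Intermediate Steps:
$o{\left(v \right)} = 0$
$H{\left(L,D \right)} = L + 2 D$
$\left(\left(\left(c{\left(0 \right)} - o{\left(4 \right)}\right) 15 + H{\left(0,-1 \right)}\right) + 3626\right) \left(\left(2468 - 1581\right) + 4722\right) = \left(\left(\left(1 - 0\right) 15 + \left(0 + 2 \left(-1\right)\right)\right) + 3626\right) \left(\left(2468 - 1581\right) + 4722\right) = \left(\left(\left(1 + 0\right) 15 + \left(0 - 2\right)\right) + 3626\right) \left(887 + 4722\right) = \left(\left(1 \cdot 15 - 2\right) + 3626\right) 5609 = \left(\left(15 - 2\right) + 3626\right) 5609 = \left(13 + 3626\right) 5609 = 3639 \cdot 5609 = 20411151$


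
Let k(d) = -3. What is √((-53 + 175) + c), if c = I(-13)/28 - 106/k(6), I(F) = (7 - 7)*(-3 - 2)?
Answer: 2*√354/3 ≈ 12.543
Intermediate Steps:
I(F) = 0 (I(F) = 0*(-5) = 0)
c = 106/3 (c = 0/28 - 106/(-3) = 0*(1/28) - 106*(-⅓) = 0 + 106/3 = 106/3 ≈ 35.333)
√((-53 + 175) + c) = √((-53 + 175) + 106/3) = √(122 + 106/3) = √(472/3) = 2*√354/3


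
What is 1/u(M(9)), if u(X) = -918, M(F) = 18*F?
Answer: -1/918 ≈ -0.0010893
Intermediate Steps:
1/u(M(9)) = 1/(-918) = -1/918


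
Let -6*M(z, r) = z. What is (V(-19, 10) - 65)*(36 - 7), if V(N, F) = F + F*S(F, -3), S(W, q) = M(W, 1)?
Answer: -6235/3 ≈ -2078.3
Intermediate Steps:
M(z, r) = -z/6
S(W, q) = -W/6
V(N, F) = F - F²/6 (V(N, F) = F + F*(-F/6) = F - F²/6)
(V(-19, 10) - 65)*(36 - 7) = ((⅙)*10*(6 - 1*10) - 65)*(36 - 7) = ((⅙)*10*(6 - 10) - 65)*29 = ((⅙)*10*(-4) - 65)*29 = (-20/3 - 65)*29 = -215/3*29 = -6235/3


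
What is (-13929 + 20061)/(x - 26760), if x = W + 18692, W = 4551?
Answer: -6132/3517 ≈ -1.7435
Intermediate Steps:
x = 23243 (x = 4551 + 18692 = 23243)
(-13929 + 20061)/(x - 26760) = (-13929 + 20061)/(23243 - 26760) = 6132/(-3517) = 6132*(-1/3517) = -6132/3517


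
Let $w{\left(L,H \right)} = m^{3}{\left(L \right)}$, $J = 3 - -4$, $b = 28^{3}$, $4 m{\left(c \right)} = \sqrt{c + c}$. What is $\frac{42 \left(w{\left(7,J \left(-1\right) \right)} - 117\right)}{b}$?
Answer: $- \frac{351}{1568} + \frac{3 \sqrt{14}}{7168} \approx -0.22229$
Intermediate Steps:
$m{\left(c \right)} = \frac{\sqrt{2} \sqrt{c}}{4}$ ($m{\left(c \right)} = \frac{\sqrt{c + c}}{4} = \frac{\sqrt{2 c}}{4} = \frac{\sqrt{2} \sqrt{c}}{4}$)
$b = 21952$
$J = 7$ ($J = 3 + 4 = 7$)
$w{\left(L,H \right)} = \frac{\sqrt{2} L^{\frac{3}{2}}}{32}$ ($w{\left(L,H \right)} = \left(\frac{\sqrt{2} \sqrt{L}}{4}\right)^{3} = \frac{\sqrt{2} L^{\frac{3}{2}}}{32}$)
$\frac{42 \left(w{\left(7,J \left(-1\right) \right)} - 117\right)}{b} = \frac{42 \left(\frac{\sqrt{2} \cdot 7^{\frac{3}{2}}}{32} - 117\right)}{21952} = 42 \left(\frac{\sqrt{2} \cdot 7 \sqrt{7}}{32} - 117\right) \frac{1}{21952} = 42 \left(\frac{7 \sqrt{14}}{32} - 117\right) \frac{1}{21952} = 42 \left(-117 + \frac{7 \sqrt{14}}{32}\right) \frac{1}{21952} = \left(-4914 + \frac{147 \sqrt{14}}{16}\right) \frac{1}{21952} = - \frac{351}{1568} + \frac{3 \sqrt{14}}{7168}$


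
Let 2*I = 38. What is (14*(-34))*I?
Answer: -9044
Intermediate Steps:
I = 19 (I = (1/2)*38 = 19)
(14*(-34))*I = (14*(-34))*19 = -476*19 = -9044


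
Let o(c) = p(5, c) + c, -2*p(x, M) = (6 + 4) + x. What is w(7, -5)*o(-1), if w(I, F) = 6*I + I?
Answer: -833/2 ≈ -416.50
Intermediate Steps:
p(x, M) = -5 - x/2 (p(x, M) = -((6 + 4) + x)/2 = -(10 + x)/2 = -5 - x/2)
w(I, F) = 7*I
o(c) = -15/2 + c (o(c) = (-5 - 1/2*5) + c = (-5 - 5/2) + c = -15/2 + c)
w(7, -5)*o(-1) = (7*7)*(-15/2 - 1) = 49*(-17/2) = -833/2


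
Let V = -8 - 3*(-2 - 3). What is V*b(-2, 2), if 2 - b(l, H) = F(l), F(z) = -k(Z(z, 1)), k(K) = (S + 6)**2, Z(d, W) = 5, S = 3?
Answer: 581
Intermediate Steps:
k(K) = 81 (k(K) = (3 + 6)**2 = 9**2 = 81)
F(z) = -81 (F(z) = -1*81 = -81)
b(l, H) = 83 (b(l, H) = 2 - 1*(-81) = 2 + 81 = 83)
V = 7 (V = -8 - 3*(-5) = -8 - 1*(-15) = -8 + 15 = 7)
V*b(-2, 2) = 7*83 = 581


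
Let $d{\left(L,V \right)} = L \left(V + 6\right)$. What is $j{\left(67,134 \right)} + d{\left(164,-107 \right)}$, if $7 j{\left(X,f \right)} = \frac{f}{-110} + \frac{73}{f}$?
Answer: $- \frac{122077389}{7370} \approx -16564.0$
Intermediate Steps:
$d{\left(L,V \right)} = L \left(6 + V\right)$
$j{\left(X,f \right)} = - \frac{f}{770} + \frac{73}{7 f}$ ($j{\left(X,f \right)} = \frac{\frac{f}{-110} + \frac{73}{f}}{7} = \frac{f \left(- \frac{1}{110}\right) + \frac{73}{f}}{7} = \frac{- \frac{f}{110} + \frac{73}{f}}{7} = \frac{\frac{73}{f} - \frac{f}{110}}{7} = - \frac{f}{770} + \frac{73}{7 f}$)
$j{\left(67,134 \right)} + d{\left(164,-107 \right)} = \frac{8030 - 134^{2}}{770 \cdot 134} + 164 \left(6 - 107\right) = \frac{1}{770} \cdot \frac{1}{134} \left(8030 - 17956\right) + 164 \left(-101\right) = \frac{1}{770} \cdot \frac{1}{134} \left(8030 - 17956\right) - 16564 = \frac{1}{770} \cdot \frac{1}{134} \left(-9926\right) - 16564 = - \frac{709}{7370} - 16564 = - \frac{122077389}{7370}$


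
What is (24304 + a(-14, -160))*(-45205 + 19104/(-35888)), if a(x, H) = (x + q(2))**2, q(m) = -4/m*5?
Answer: -2522732703920/2243 ≈ -1.1247e+9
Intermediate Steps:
q(m) = -20/m
a(x, H) = (-10 + x)**2 (a(x, H) = (x - 20/2)**2 = (x - 20*1/2)**2 = (x - 10)**2 = (-10 + x)**2)
(24304 + a(-14, -160))*(-45205 + 19104/(-35888)) = (24304 + (-10 - 14)**2)*(-45205 + 19104/(-35888)) = (24304 + (-24)**2)*(-45205 + 19104*(-1/35888)) = (24304 + 576)*(-45205 - 1194/2243) = 24880*(-101396009/2243) = -2522732703920/2243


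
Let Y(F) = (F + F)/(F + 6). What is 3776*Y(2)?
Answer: 1888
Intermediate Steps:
Y(F) = 2*F/(6 + F) (Y(F) = (2*F)/(6 + F) = 2*F/(6 + F))
3776*Y(2) = 3776*(2*2/(6 + 2)) = 3776*(2*2/8) = 3776*(2*2*(⅛)) = 3776*(½) = 1888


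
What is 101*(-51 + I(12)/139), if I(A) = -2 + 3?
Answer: -715888/139 ≈ -5150.3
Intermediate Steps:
I(A) = 1
101*(-51 + I(12)/139) = 101*(-51 + 1/139) = 101*(-7088/139) = -715888/139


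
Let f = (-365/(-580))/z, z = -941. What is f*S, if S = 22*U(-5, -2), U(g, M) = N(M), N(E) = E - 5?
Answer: 5621/54578 ≈ 0.10299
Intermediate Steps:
N(E) = -5 + E
U(g, M) = -5 + M
S = -154 (S = 22*(-5 - 2) = 22*(-7) = -154)
f = -73/109156 (f = -365/(-580)/(-941) = -365*(-1/580)*(-1/941) = (73/116)*(-1/941) = -73/109156 ≈ -0.00066877)
f*S = -73/109156*(-154) = 5621/54578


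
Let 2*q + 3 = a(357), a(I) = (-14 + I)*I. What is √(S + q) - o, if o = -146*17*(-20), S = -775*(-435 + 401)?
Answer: -49640 + √87574 ≈ -49344.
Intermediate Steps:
a(I) = I*(-14 + I)
S = 26350 (S = -775*(-34) = 26350)
q = 61224 (q = -3/2 + (357*(-14 + 357))/2 = -3/2 + (357*343)/2 = -3/2 + (½)*122451 = -3/2 + 122451/2 = 61224)
o = 49640 (o = -2482*(-20) = 49640)
√(S + q) - o = √(26350 + 61224) - 1*49640 = √87574 - 49640 = -49640 + √87574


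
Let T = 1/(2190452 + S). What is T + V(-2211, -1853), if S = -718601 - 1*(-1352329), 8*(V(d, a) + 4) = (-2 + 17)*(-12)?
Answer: -74840769/2824180 ≈ -26.500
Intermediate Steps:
V(d, a) = -53/2 (V(d, a) = -4 + ((-2 + 17)*(-12))/8 = -4 + (15*(-12))/8 = -4 + (1/8)*(-180) = -4 - 45/2 = -53/2)
S = 633728 (S = -718601 + 1352329 = 633728)
T = 1/2824180 (T = 1/(2190452 + 633728) = 1/2824180 ≈ 3.5408e-7)
T + V(-2211, -1853) = 1/2824180 - 53/2 = -74840769/2824180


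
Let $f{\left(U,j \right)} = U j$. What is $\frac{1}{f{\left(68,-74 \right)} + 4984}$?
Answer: $- \frac{1}{48} \approx -0.020833$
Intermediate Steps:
$\frac{1}{f{\left(68,-74 \right)} + 4984} = \frac{1}{68 \left(-74\right) + 4984} = \frac{1}{-5032 + 4984} = \frac{1}{-48} = - \frac{1}{48}$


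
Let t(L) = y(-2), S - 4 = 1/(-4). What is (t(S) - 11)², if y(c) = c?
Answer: 169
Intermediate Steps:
S = 15/4 (S = 4 + 1/(-4) = 4 + 1*(-¼) = 4 - ¼ = 15/4 ≈ 3.7500)
t(L) = -2
(t(S) - 11)² = (-2 - 11)² = (-13)² = 169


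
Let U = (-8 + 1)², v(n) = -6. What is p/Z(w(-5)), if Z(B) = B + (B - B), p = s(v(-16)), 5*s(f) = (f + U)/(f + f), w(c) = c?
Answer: 43/300 ≈ 0.14333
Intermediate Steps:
U = 49 (U = (-7)² = 49)
s(f) = (49 + f)/(10*f) (s(f) = ((f + 49)/(f + f))/5 = ((49 + f)/((2*f)))/5 = ((49 + f)*(1/(2*f)))/5 = ((49 + f)/(2*f))/5 = (49 + f)/(10*f))
p = -43/60 (p = (⅒)*(49 - 6)/(-6) = (⅒)*(-⅙)*43 = -43/60 ≈ -0.71667)
Z(B) = B (Z(B) = B + 0 = B)
p/Z(w(-5)) = -43/60/(-5) = -43/60*(-⅕) = 43/300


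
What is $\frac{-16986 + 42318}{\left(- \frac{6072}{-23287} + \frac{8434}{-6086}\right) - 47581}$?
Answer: $- \frac{13599127441}{25543793722} \approx -0.53238$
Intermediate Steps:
$\frac{-16986 + 42318}{\left(- \frac{6072}{-23287} + \frac{8434}{-6086}\right) - 47581} = \frac{25332}{\left(\left(-6072\right) \left(- \frac{1}{23287}\right) + 8434 \left(- \frac{1}{6086}\right)\right) - 47581} = \frac{25332}{\left(\frac{552}{2117} - \frac{4217}{3043}\right) - 47581} = \frac{25332}{- \frac{7247653}{6442031} - 47581} = \frac{25332}{- \frac{306525524664}{6442031}} = 25332 \left(- \frac{6442031}{306525524664}\right) = - \frac{13599127441}{25543793722}$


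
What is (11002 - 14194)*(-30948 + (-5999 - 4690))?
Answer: 132905304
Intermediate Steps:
(11002 - 14194)*(-30948 + (-5999 - 4690)) = -3192*(-30948 - 10689) = -3192*(-41637) = 132905304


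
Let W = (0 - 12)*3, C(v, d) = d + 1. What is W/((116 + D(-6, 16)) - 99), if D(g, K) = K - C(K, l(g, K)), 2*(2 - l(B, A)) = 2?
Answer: -36/31 ≈ -1.1613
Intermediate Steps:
l(B, A) = 1 (l(B, A) = 2 - ½*2 = 2 - 1 = 1)
C(v, d) = 1 + d
D(g, K) = -2 + K (D(g, K) = K - (1 + 1) = K - 1*2 = K - 2 = -2 + K)
W = -36 (W = -12*3 = -36)
W/((116 + D(-6, 16)) - 99) = -36/((116 + (-2 + 16)) - 99) = -36/((116 + 14) - 99) = -36/(130 - 99) = -36/31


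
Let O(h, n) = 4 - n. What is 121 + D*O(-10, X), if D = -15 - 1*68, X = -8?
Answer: -875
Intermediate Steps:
D = -83 (D = -15 - 68 = -83)
121 + D*O(-10, X) = 121 - 83*(4 - 1*(-8)) = 121 - 83*(4 + 8) = 121 - 83*12 = 121 - 996 = -875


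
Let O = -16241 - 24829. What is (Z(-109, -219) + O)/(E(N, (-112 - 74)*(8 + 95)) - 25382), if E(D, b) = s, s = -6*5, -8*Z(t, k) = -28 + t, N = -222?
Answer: 328423/203296 ≈ 1.6155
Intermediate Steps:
Z(t, k) = 7/2 - t/8 (Z(t, k) = -(-28 + t)/8 = 7/2 - t/8)
O = -41070
s = -30
E(D, b) = -30
(Z(-109, -219) + O)/(E(N, (-112 - 74)*(8 + 95)) - 25382) = ((7/2 - ⅛*(-109)) - 41070)/(-30 - 25382) = ((7/2 + 109/8) - 41070)/(-25412) = (137/8 - 41070)*(-1/25412) = -328423/8*(-1/25412) = 328423/203296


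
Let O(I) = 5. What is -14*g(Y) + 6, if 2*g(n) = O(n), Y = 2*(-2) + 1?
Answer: -29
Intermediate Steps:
Y = -3 (Y = -4 + 1 = -3)
g(n) = 5/2 (g(n) = (½)*5 = 5/2)
-14*g(Y) + 6 = -14*5/2 + 6 = -35 + 6 = -29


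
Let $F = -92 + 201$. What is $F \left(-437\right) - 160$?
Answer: $-47793$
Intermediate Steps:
$F = 109$
$F \left(-437\right) - 160 = 109 \left(-437\right) - 160 = -47633 - 160 = -47793$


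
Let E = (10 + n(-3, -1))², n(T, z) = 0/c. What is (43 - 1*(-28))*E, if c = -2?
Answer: 7100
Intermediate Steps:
n(T, z) = 0 (n(T, z) = 0/(-2) = 0*(-½) = 0)
E = 100 (E = (10 + 0)² = 10² = 100)
(43 - 1*(-28))*E = (43 - 1*(-28))*100 = (43 + 28)*100 = 71*100 = 7100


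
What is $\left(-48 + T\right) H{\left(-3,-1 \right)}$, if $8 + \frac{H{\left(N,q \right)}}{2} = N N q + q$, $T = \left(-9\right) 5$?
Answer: $3348$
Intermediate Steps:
$T = -45$
$H{\left(N,q \right)} = -16 + 2 q + 2 q N^{2}$ ($H{\left(N,q \right)} = -16 + 2 \left(N N q + q\right) = -16 + 2 \left(N^{2} q + q\right) = -16 + 2 \left(q N^{2} + q\right) = -16 + 2 \left(q + q N^{2}\right) = -16 + \left(2 q + 2 q N^{2}\right) = -16 + 2 q + 2 q N^{2}$)
$\left(-48 + T\right) H{\left(-3,-1 \right)} = \left(-48 - 45\right) \left(-16 + 2 \left(-1\right) + 2 \left(-1\right) \left(-3\right)^{2}\right) = - 93 \left(-16 - 2 + 2 \left(-1\right) 9\right) = - 93 \left(-16 - 2 - 18\right) = \left(-93\right) \left(-36\right) = 3348$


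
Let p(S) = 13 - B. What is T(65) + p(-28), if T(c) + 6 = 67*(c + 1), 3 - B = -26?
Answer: 4400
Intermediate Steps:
B = 29 (B = 3 - 1*(-26) = 3 + 26 = 29)
p(S) = -16 (p(S) = 13 - 1*29 = 13 - 29 = -16)
T(c) = 61 + 67*c (T(c) = -6 + 67*(c + 1) = -6 + 67*(1 + c) = -6 + (67 + 67*c) = 61 + 67*c)
T(65) + p(-28) = (61 + 67*65) - 16 = (61 + 4355) - 16 = 4416 - 16 = 4400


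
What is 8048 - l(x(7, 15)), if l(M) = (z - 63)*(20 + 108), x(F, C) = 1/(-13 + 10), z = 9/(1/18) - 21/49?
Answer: -31984/7 ≈ -4569.1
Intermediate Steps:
z = 1131/7 (z = 9/(1/18) - 21*1/49 = 9*18 - 3/7 = 162 - 3/7 = 1131/7 ≈ 161.57)
x(F, C) = -⅓ (x(F, C) = 1/(-3) = -⅓)
l(M) = 88320/7 (l(M) = (1131/7 - 63)*(20 + 108) = (690/7)*128 = 88320/7)
8048 - l(x(7, 15)) = 8048 - 1*88320/7 = 8048 - 88320/7 = -31984/7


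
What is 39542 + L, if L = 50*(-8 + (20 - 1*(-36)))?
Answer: 41942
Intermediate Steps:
L = 2400 (L = 50*(-8 + (20 + 36)) = 50*(-8 + 56) = 50*48 = 2400)
39542 + L = 39542 + 2400 = 41942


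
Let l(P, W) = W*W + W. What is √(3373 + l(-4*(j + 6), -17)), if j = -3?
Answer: 27*√5 ≈ 60.374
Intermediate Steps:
l(P, W) = W + W² (l(P, W) = W² + W = W + W²)
√(3373 + l(-4*(j + 6), -17)) = √(3373 - 17*(1 - 17)) = √(3373 - 17*(-16)) = √(3373 + 272) = √3645 = 27*√5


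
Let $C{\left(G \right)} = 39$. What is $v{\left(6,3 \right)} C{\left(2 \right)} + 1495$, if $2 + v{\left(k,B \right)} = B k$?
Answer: $2119$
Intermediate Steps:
$v{\left(k,B \right)} = -2 + B k$
$v{\left(6,3 \right)} C{\left(2 \right)} + 1495 = \left(-2 + 3 \cdot 6\right) 39 + 1495 = \left(-2 + 18\right) 39 + 1495 = 16 \cdot 39 + 1495 = 624 + 1495 = 2119$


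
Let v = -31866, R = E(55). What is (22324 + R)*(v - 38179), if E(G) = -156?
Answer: -1552757560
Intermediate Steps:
R = -156
(22324 + R)*(v - 38179) = (22324 - 156)*(-31866 - 38179) = 22168*(-70045) = -1552757560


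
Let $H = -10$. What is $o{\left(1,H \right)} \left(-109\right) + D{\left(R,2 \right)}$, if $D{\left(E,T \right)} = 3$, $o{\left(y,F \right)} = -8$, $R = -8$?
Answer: $875$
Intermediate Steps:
$o{\left(1,H \right)} \left(-109\right) + D{\left(R,2 \right)} = \left(-8\right) \left(-109\right) + 3 = 872 + 3 = 875$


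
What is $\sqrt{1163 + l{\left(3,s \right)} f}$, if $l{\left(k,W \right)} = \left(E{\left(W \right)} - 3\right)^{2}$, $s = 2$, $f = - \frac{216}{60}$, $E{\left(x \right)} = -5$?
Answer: $\frac{\sqrt{23315}}{5} \approx 30.539$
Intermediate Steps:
$f = - \frac{18}{5}$ ($f = \left(-216\right) \frac{1}{60} = - \frac{18}{5} \approx -3.6$)
$l{\left(k,W \right)} = 64$ ($l{\left(k,W \right)} = \left(-5 - 3\right)^{2} = \left(-8\right)^{2} = 64$)
$\sqrt{1163 + l{\left(3,s \right)} f} = \sqrt{1163 + 64 \left(- \frac{18}{5}\right)} = \sqrt{1163 - \frac{1152}{5}} = \sqrt{\frac{4663}{5}} = \frac{\sqrt{23315}}{5}$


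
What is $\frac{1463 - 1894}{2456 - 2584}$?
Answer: $\frac{431}{128} \approx 3.3672$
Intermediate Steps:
$\frac{1463 - 1894}{2456 - 2584} = - \frac{431}{-128} = \left(-431\right) \left(- \frac{1}{128}\right) = \frac{431}{128}$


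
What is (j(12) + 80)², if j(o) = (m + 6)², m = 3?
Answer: 25921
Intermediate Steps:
j(o) = 81 (j(o) = (3 + 6)² = 9² = 81)
(j(12) + 80)² = (81 + 80)² = 161² = 25921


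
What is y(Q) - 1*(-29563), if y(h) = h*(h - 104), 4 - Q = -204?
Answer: 51195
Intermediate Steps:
Q = 208 (Q = 4 - 1*(-204) = 4 + 204 = 208)
y(h) = h*(-104 + h)
y(Q) - 1*(-29563) = 208*(-104 + 208) - 1*(-29563) = 208*104 + 29563 = 21632 + 29563 = 51195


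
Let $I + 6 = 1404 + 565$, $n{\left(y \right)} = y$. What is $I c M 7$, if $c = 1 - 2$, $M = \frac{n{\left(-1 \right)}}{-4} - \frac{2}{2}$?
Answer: $\frac{41223}{4} \approx 10306.0$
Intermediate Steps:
$I = 1963$ ($I = -6 + \left(1404 + 565\right) = -6 + 1969 = 1963$)
$M = - \frac{3}{4}$ ($M = - \frac{1}{-4} - \frac{2}{2} = \left(-1\right) \left(- \frac{1}{4}\right) - 1 = \frac{1}{4} - 1 = - \frac{3}{4} \approx -0.75$)
$c = -1$
$I c M 7 = 1963 \left(-1\right) \left(- \frac{3}{4}\right) 7 = 1963 \cdot \frac{3}{4} \cdot 7 = 1963 \cdot \frac{21}{4} = \frac{41223}{4}$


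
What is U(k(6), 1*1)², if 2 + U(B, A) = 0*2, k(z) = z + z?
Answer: 4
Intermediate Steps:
k(z) = 2*z
U(B, A) = -2 (U(B, A) = -2 + 0*2 = -2 + 0 = -2)
U(k(6), 1*1)² = (-2)² = 4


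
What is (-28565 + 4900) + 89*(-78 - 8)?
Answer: -31319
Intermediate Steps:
(-28565 + 4900) + 89*(-78 - 8) = -23665 + 89*(-86) = -23665 - 7654 = -31319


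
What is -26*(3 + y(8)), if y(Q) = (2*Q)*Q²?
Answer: -26702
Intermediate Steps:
y(Q) = 2*Q³
-26*(3 + y(8)) = -26*(3 + 2*8³) = -26*(3 + 2*512) = -26*(3 + 1024) = -26*1027 = -26702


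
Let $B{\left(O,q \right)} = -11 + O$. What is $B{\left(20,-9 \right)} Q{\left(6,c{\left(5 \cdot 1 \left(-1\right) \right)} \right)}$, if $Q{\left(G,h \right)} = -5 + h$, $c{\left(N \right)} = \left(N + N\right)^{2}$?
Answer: $855$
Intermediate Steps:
$c{\left(N \right)} = 4 N^{2}$ ($c{\left(N \right)} = \left(2 N\right)^{2} = 4 N^{2}$)
$B{\left(20,-9 \right)} Q{\left(6,c{\left(5 \cdot 1 \left(-1\right) \right)} \right)} = \left(-11 + 20\right) \left(-5 + 4 \left(5 \cdot 1 \left(-1\right)\right)^{2}\right) = 9 \left(-5 + 4 \left(5 \left(-1\right)\right)^{2}\right) = 9 \left(-5 + 4 \left(-5\right)^{2}\right) = 9 \left(-5 + 4 \cdot 25\right) = 9 \left(-5 + 100\right) = 9 \cdot 95 = 855$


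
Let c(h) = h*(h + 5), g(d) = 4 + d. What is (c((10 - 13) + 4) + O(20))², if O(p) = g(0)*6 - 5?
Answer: 625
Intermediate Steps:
O(p) = 19 (O(p) = (4 + 0)*6 - 5 = 4*6 - 5 = 24 - 5 = 19)
c(h) = h*(5 + h)
(c((10 - 13) + 4) + O(20))² = (((10 - 13) + 4)*(5 + ((10 - 13) + 4)) + 19)² = ((-3 + 4)*(5 + (-3 + 4)) + 19)² = (1*(5 + 1) + 19)² = (1*6 + 19)² = (6 + 19)² = 25² = 625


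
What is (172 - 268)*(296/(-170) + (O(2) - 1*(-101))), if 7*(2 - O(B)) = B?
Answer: -5767584/595 ≈ -9693.4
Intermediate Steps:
O(B) = 2 - B/7
(172 - 268)*(296/(-170) + (O(2) - 1*(-101))) = (172 - 268)*(296/(-170) + ((2 - ⅐*2) - 1*(-101))) = -96*(296*(-1/170) + ((2 - 2/7) + 101)) = -96*(-148/85 + (12/7 + 101)) = -96*(-148/85 + 719/7) = -96*60079/595 = -5767584/595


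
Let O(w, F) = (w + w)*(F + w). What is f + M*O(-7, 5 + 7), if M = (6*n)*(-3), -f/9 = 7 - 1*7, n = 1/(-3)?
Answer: -420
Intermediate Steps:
n = -⅓ (n = 1*(-⅓) = -⅓ ≈ -0.33333)
f = 0 (f = -9*(7 - 1*7) = -9*(7 - 7) = -9*0 = 0)
M = 6 (M = (6*(-⅓))*(-3) = -2*(-3) = 6)
O(w, F) = 2*w*(F + w) (O(w, F) = (2*w)*(F + w) = 2*w*(F + w))
f + M*O(-7, 5 + 7) = 0 + 6*(2*(-7)*((5 + 7) - 7)) = 0 + 6*(2*(-7)*(12 - 7)) = 0 + 6*(2*(-7)*5) = 0 + 6*(-70) = 0 - 420 = -420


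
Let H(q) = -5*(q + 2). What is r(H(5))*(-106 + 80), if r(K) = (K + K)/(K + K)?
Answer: -26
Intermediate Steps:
H(q) = -10 - 5*q (H(q) = -5*(2 + q) = -10 - 5*q)
r(K) = 1 (r(K) = (2*K)/((2*K)) = (2*K)*(1/(2*K)) = 1)
r(H(5))*(-106 + 80) = 1*(-106 + 80) = 1*(-26) = -26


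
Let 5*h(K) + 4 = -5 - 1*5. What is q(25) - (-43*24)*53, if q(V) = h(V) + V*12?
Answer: 274966/5 ≈ 54993.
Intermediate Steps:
h(K) = -14/5 (h(K) = -⅘ + (-5 - 1*5)/5 = -⅘ + (-5 - 5)/5 = -⅘ + (⅕)*(-10) = -⅘ - 2 = -14/5)
q(V) = -14/5 + 12*V (q(V) = -14/5 + V*12 = -14/5 + 12*V)
q(25) - (-43*24)*53 = (-14/5 + 12*25) - (-43*24)*53 = (-14/5 + 300) - (-1032)*53 = 1486/5 - 1*(-54696) = 1486/5 + 54696 = 274966/5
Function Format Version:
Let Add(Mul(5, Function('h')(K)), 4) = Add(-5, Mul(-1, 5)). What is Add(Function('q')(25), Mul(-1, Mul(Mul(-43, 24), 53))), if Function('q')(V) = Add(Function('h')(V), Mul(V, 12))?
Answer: Rational(274966, 5) ≈ 54993.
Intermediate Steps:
Function('h')(K) = Rational(-14, 5) (Function('h')(K) = Add(Rational(-4, 5), Mul(Rational(1, 5), Add(-5, Mul(-1, 5)))) = Add(Rational(-4, 5), Mul(Rational(1, 5), Add(-5, -5))) = Add(Rational(-4, 5), Mul(Rational(1, 5), -10)) = Add(Rational(-4, 5), -2) = Rational(-14, 5))
Function('q')(V) = Add(Rational(-14, 5), Mul(12, V)) (Function('q')(V) = Add(Rational(-14, 5), Mul(V, 12)) = Add(Rational(-14, 5), Mul(12, V)))
Add(Function('q')(25), Mul(-1, Mul(Mul(-43, 24), 53))) = Add(Add(Rational(-14, 5), Mul(12, 25)), Mul(-1, Mul(Mul(-43, 24), 53))) = Add(Add(Rational(-14, 5), 300), Mul(-1, Mul(-1032, 53))) = Add(Rational(1486, 5), Mul(-1, -54696)) = Add(Rational(1486, 5), 54696) = Rational(274966, 5)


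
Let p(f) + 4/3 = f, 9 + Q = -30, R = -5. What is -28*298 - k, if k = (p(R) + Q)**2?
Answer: -93592/9 ≈ -10399.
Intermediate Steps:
Q = -39 (Q = -9 - 30 = -39)
p(f) = -4/3 + f
k = 18496/9 (k = ((-4/3 - 5) - 39)**2 = (-19/3 - 39)**2 = (-136/3)**2 = 18496/9 ≈ 2055.1)
-28*298 - k = -28*298 - 1*18496/9 = -8344 - 18496/9 = -93592/9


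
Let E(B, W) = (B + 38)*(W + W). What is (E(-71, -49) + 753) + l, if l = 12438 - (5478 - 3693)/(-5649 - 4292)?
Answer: 163282710/9941 ≈ 16425.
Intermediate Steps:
E(B, W) = 2*W*(38 + B) (E(B, W) = (38 + B)*(2*W) = 2*W*(38 + B))
l = 123647943/9941 (l = 12438 - 1785/(-9941) = 12438 - 1785*(-1)/9941 = 12438 - 1*(-1785/9941) = 12438 + 1785/9941 = 123647943/9941 ≈ 12438.)
(E(-71, -49) + 753) + l = (2*(-49)*(38 - 71) + 753) + 123647943/9941 = (2*(-49)*(-33) + 753) + 123647943/9941 = (3234 + 753) + 123647943/9941 = 3987 + 123647943/9941 = 163282710/9941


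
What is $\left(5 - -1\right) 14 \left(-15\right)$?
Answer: $-1260$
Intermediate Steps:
$\left(5 - -1\right) 14 \left(-15\right) = \left(5 + 1\right) 14 \left(-15\right) = 6 \cdot 14 \left(-15\right) = 84 \left(-15\right) = -1260$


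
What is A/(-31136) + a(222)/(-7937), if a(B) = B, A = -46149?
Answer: 359372421/247126432 ≈ 1.4542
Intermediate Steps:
A/(-31136) + a(222)/(-7937) = -46149/(-31136) + 222/(-7937) = -46149*(-1/31136) + 222*(-1/7937) = 46149/31136 - 222/7937 = 359372421/247126432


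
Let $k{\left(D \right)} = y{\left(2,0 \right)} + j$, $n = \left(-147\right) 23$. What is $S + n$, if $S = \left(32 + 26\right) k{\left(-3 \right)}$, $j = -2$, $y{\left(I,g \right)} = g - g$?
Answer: $-3497$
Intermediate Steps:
$y{\left(I,g \right)} = 0$
$n = -3381$
$k{\left(D \right)} = -2$ ($k{\left(D \right)} = 0 - 2 = -2$)
$S = -116$ ($S = \left(32 + 26\right) \left(-2\right) = 58 \left(-2\right) = -116$)
$S + n = -116 - 3381 = -3497$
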